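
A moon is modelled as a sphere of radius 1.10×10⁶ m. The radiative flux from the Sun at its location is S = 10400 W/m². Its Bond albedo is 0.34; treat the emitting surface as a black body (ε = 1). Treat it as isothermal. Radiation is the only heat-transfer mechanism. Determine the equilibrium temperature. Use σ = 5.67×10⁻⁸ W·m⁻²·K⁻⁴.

T ≈ 417 K

At equilibrium, absorbed power = emitted power.
Absorbing cross-section = πr² = 3.801×10¹² m²; emitting surface = 4πr² = 1.521×10¹³ m² (ratio 4).
(1−a)S·A_cross = εσ·A_surf·T⁴  ⇒  T⁴ = (1−a)S/(4σ).
T⁴ = 0.660·10400/(4·5.67×10⁻⁸) = 3.026×10¹⁰ K⁴.
T = (3.026×10¹⁰)^(1/4).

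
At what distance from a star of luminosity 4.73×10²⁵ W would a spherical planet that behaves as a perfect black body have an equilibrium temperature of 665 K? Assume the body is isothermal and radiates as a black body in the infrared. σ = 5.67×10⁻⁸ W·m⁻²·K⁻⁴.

For an isothermal black-emitting sphere, (1−a)S·πr² = σ·4πr²·T⁴ ⇒ S = 4σT⁴/(1−a).
S = 4·5.67×10⁻⁸·(665)⁴/1.00 = 44350 W/m².
Flux falls as S = L/(4πd²), so d = √(L/(4πS)) = √(4.73×10²⁵/(4π·44350)).

d ≈ 9.21×10⁹ m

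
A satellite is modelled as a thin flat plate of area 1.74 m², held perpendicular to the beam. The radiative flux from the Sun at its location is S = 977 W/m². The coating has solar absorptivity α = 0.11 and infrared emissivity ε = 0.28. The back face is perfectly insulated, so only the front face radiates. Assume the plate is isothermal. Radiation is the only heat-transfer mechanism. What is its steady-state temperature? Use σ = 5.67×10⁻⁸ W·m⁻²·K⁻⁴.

T ≈ 287 K

At equilibrium, absorbed power = emitted power.
Absorbing cross-section = A = 1.740 m²; emitting surface = A = 1.740 m² (ratio 1).
αS·A_cross = εσ·A_surf·T⁴  ⇒  T⁴ = αS/(ε·1σ).
T⁴ = 0.110·977/(0.28·1·5.67×10⁻⁸) = 6.769×10⁹ K⁴.
T = (6.769×10⁹)^(1/4).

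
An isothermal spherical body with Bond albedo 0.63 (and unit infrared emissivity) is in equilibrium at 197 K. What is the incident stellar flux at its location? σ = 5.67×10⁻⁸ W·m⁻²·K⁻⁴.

S ≈ 923 W/m²

(1−a)S·πr² = σ·4πr²·T⁴ ⇒ S = 4σT⁴/(1−a).
S = 4·5.67×10⁻⁸·1.506×10⁹/0.370.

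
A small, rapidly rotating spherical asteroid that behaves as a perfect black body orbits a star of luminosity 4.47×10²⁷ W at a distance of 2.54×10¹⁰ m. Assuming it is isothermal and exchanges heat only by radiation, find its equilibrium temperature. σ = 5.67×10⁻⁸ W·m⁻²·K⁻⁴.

T ≈ 1250 K

First find the stellar flux at distance d: S = L/(4πd²) = 4.47×10²⁷/(4π·(2.54×10¹⁰)²) = 5.514×10⁵ W/m².
For an isothermal sphere, absorbed (1−a)S·πr² = emitted σ·4πr²·T⁴, so T⁴ = (1−a)S/(4σ).
T⁴ = 1.00·5.514×10⁵/(4·5.67×10⁻⁸) = 2.431×10¹² K⁴.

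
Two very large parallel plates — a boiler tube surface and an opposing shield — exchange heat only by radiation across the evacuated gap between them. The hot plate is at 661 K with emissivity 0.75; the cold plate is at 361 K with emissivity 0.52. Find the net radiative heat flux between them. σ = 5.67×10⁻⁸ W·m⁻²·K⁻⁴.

For two infinite grey parallel plates, q = σ(T₁⁴ − T₂⁴)/(1/ε₁ + 1/ε₂ − 1).
T₁⁴ − T₂⁴ = 1.909×10¹¹ − 1.698×10¹⁰ = 1.739×10¹¹ K⁴.
1/ε₁ + 1/ε₂ − 1 = 1.333 + 1.923 − 1 = 2.256.
q = 5.67×10⁻⁸ × 1.739×10¹¹ / 2.256.

q ≈ 4370 W/m²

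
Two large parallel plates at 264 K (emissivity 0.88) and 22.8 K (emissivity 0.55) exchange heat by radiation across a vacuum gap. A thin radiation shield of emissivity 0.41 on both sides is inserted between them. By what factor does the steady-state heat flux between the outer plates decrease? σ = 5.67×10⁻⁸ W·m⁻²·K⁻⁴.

Without shield: q₀ = σΔ(T⁴)/(1/ε₁+1/ε₂−1) with denominator 1.955.
With shield the two gaps are in series; the resistances add: (1/ε₁+1/ε_s−1)+(1/ε_s+1/ε₂−1) = 2.575+3.257 = 5.833.
Heat-flux ratio q₀/q = 5.833/1.955.

factor ≈ 2.98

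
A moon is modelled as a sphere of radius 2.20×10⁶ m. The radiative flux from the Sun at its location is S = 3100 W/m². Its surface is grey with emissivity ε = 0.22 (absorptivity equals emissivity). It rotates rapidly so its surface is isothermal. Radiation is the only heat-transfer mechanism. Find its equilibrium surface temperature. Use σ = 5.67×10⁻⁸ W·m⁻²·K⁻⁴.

T ≈ 342 K

At equilibrium, absorbed power = emitted power.
Absorbing cross-section = πr² = 1.521×10¹³ m²; emitting surface = 4πr² = 6.082×10¹³ m² (ratio 4).
εS·A_cross = εσ·A_surf·T⁴  ⇒  T⁴ = S/(4σ)   (ε cancels).
T⁴ = 3100/(4·5.67×10⁻⁸) = 1.367×10¹⁰ K⁴.
T = (1.367×10¹⁰)^(1/4).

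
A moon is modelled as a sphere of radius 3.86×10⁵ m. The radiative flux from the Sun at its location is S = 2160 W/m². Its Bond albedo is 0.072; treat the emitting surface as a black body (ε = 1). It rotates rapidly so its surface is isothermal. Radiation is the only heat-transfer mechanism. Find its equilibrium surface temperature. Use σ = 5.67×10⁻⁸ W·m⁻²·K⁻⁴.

T ≈ 307 K

At equilibrium, absorbed power = emitted power.
Absorbing cross-section = πr² = 4.681×10¹¹ m²; emitting surface = 4πr² = 1.872×10¹² m² (ratio 4).
(1−a)S·A_cross = εσ·A_surf·T⁴  ⇒  T⁴ = (1−a)S/(4σ).
T⁴ = 0.928·2160/(4·5.67×10⁻⁸) = 8.838×10⁹ K⁴.
T = (8.838×10⁹)^(1/4).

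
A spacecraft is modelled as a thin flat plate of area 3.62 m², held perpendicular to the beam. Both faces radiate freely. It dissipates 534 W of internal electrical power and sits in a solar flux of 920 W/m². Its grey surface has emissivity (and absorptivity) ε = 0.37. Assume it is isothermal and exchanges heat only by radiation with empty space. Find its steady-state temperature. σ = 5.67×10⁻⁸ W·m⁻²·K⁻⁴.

At steady state, absorbed solar power + internal power = radiated power.
Absorbed: α·S·A_cross = 0.37·920·3.620 = 1232 W (cross-section A).
Total input = 1232 + 534 = 1766 W.
Radiated: εσ·A_surf·T⁴ with A_surf = 2A = 7.240 m².
T⁴ = 1766/(0.37·5.67×10⁻⁸·7.240) = 1.163×10¹⁰ K⁴.

T ≈ 328 K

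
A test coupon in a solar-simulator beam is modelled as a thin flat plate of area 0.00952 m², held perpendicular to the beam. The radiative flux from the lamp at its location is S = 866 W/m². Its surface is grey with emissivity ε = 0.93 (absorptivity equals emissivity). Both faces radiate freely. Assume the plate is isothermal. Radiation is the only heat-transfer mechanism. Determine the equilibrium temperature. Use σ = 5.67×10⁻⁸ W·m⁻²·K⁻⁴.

T ≈ 296 K

At equilibrium, absorbed power = emitted power.
Absorbing cross-section = A = 0.009520 m²; emitting surface = 2A = 0.01904 m² (ratio 2).
εS·A_cross = εσ·A_surf·T⁴  ⇒  T⁴ = S/(2σ)   (ε cancels).
T⁴ = 866/(2·5.67×10⁻⁸) = 7.637×10⁹ K⁴.
T = (7.637×10⁹)^(1/4).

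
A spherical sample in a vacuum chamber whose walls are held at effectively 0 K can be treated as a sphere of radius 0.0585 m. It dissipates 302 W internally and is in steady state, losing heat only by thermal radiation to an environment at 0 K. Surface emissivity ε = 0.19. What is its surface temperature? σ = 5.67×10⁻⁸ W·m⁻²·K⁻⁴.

Steady state: internal power = radiated power, P = εσA T⁴.
Radiating area A = 4πr² = 0.04301 m².
T⁴ = P/(εσA) = 302/(0.19·5.67×10⁻⁸·0.04301) = 6.519×10¹¹ K⁴.
T = (6.519×10¹¹)^(1/4).

T ≈ 899 K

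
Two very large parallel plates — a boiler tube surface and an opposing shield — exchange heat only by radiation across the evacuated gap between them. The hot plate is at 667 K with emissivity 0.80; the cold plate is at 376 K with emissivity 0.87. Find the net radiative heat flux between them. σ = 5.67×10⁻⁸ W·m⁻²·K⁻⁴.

For two infinite grey parallel plates, q = σ(T₁⁴ − T₂⁴)/(1/ε₁ + 1/ε₂ − 1).
T₁⁴ − T₂⁴ = 1.979×10¹¹ − 1.999×10¹⁰ = 1.779×10¹¹ K⁴.
1/ε₁ + 1/ε₂ − 1 = 1.250 + 1.149 − 1 = 1.399.
q = 5.67×10⁻⁸ × 1.779×10¹¹ / 1.399.

q ≈ 7210 W/m²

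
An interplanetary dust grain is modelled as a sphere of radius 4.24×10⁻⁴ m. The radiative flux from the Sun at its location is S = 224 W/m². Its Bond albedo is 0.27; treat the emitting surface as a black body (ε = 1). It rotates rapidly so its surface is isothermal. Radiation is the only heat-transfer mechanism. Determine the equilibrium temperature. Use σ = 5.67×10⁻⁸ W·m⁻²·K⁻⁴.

T ≈ 164 K

At equilibrium, absorbed power = emitted power.
Absorbing cross-section = πr² = 5.648×10⁻⁷ m²; emitting surface = 4πr² = 2.259×10⁻⁶ m² (ratio 4).
(1−a)S·A_cross = εσ·A_surf·T⁴  ⇒  T⁴ = (1−a)S/(4σ).
T⁴ = 0.730·224/(4·5.67×10⁻⁸) = 7.210×10⁸ K⁴.
T = (7.210×10⁸)^(1/4).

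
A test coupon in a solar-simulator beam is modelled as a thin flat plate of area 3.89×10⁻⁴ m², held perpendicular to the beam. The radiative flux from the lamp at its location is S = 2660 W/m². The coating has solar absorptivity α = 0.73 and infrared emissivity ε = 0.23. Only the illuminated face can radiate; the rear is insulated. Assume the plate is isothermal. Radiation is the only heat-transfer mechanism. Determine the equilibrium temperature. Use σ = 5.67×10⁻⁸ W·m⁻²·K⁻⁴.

At equilibrium, absorbed power = emitted power.
Absorbing cross-section = A = 3.890×10⁻⁴ m²; emitting surface = A = 3.890×10⁻⁴ m² (ratio 1).
αS·A_cross = εσ·A_surf·T⁴  ⇒  T⁴ = αS/(ε·1σ).
T⁴ = 0.730·2660/(0.23·1·5.67×10⁻⁸) = 1.489×10¹¹ K⁴.
T = (1.489×10¹¹)^(1/4).

T ≈ 621 K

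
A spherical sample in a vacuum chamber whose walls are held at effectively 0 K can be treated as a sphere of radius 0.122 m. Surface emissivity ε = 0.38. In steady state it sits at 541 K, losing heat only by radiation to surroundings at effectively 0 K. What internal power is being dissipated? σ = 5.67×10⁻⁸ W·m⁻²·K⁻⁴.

Steady state: P = εσA T⁴.
A = 4πr² = 0.1870 m²; T⁴ = (541)⁴ = 8.566×10¹⁰ K⁴.
P = 0.38 × 5.67×10⁻⁸ × 0.1870 × 8.566×10¹⁰.

P ≈ 345 W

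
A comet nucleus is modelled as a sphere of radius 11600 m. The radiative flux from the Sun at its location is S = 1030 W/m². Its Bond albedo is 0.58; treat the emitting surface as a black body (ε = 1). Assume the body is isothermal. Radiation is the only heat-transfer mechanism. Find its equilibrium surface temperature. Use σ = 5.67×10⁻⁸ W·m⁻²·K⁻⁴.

At equilibrium, absorbed power = emitted power.
Absorbing cross-section = πr² = 4.227×10⁸ m²; emitting surface = 4πr² = 1.691×10⁹ m² (ratio 4).
(1−a)S·A_cross = εσ·A_surf·T⁴  ⇒  T⁴ = (1−a)S/(4σ).
T⁴ = 0.420·1030/(4·5.67×10⁻⁸) = 1.907×10⁹ K⁴.
T = (1.907×10⁹)^(1/4).

T ≈ 209 K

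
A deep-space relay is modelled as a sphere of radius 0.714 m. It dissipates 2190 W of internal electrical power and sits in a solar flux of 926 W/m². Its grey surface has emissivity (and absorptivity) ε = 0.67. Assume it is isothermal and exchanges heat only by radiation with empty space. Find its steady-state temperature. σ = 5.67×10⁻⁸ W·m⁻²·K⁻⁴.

At steady state, absorbed solar power + internal power = radiated power.
Absorbed: α·S·A_cross = 0.67·926·1.602 = 993.6 W (cross-section πr²).
Total input = 993.6 + 2190 = 3184 W.
Radiated: εσ·A_surf·T⁴ with A_surf = 4πr² = 6.406 m².
T⁴ = 3184/(0.67·5.67×10⁻⁸·6.406) = 1.308×10¹⁰ K⁴.

T ≈ 338 K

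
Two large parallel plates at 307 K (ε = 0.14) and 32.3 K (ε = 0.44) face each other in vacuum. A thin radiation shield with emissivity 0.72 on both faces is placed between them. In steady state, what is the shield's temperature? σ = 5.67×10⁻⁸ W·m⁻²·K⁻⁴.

T_s ≈ 219 K

In steady state the net flux on the hot side equals that on the cold side.
σ(T₁⁴−T_s⁴)/D₁ = σ(T_s⁴−T₂⁴)/D₂, with D₁ = 1/ε₁+1/ε_s−1 = 7.532, D₂ = 1/ε_s+1/ε₂−1 = 2.662.
Solve for T_s⁴: T_s⁴ = (D₂·T₁⁴ + D₁·T₂⁴)/(D₁+D₂) = 2.320×10⁹ K⁴.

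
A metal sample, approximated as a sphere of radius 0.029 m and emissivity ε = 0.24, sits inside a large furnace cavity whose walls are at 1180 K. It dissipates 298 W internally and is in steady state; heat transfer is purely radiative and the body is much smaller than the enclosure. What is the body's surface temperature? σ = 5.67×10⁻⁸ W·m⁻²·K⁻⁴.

For a small grey body in a large enclosure, net radiated power = εσA(T⁴ − T_w⁴).
Steady state: P = εσA(T⁴ − T_w⁴) with A = 4πr² = 0.01057 m².
T⁴ = P/(εσA) + T_w⁴ = 298/(0.24·5.67×10⁻⁸·0.01057) + (1180)⁴
    = 2.072×10¹² + 1.939×10¹² = 4.011×10¹² K⁴.

T ≈ 1420 K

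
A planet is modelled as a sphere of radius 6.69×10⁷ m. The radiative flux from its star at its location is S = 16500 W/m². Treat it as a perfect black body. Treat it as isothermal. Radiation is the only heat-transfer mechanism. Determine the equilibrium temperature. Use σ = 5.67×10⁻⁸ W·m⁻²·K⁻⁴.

At equilibrium, absorbed power = emitted power.
Absorbing cross-section = πr² = 1.406×10¹⁶ m²; emitting surface = 4πr² = 5.624×10¹⁶ m² (ratio 4).
S·A_cross = εσ·A_surf·T⁴  ⇒  T⁴ = S/(4σ).
T⁴ = 1.00·16500/(4·5.67×10⁻⁸) = 7.275×10¹⁰ K⁴.
T = (7.275×10¹⁰)^(1/4).

T ≈ 519 K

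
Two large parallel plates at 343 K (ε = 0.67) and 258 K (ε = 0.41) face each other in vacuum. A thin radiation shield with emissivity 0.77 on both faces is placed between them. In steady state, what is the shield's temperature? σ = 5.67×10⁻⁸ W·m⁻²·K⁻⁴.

In steady state the net flux on the hot side equals that on the cold side.
σ(T₁⁴−T_s⁴)/D₁ = σ(T_s⁴−T₂⁴)/D₂, with D₁ = 1/ε₁+1/ε_s−1 = 1.791, D₂ = 1/ε_s+1/ε₂−1 = 2.738.
Solve for T_s⁴: T_s⁴ = (D₂·T₁⁴ + D₁·T₂⁴)/(D₁+D₂) = 1.012×10¹⁰ K⁴.

T_s ≈ 317 K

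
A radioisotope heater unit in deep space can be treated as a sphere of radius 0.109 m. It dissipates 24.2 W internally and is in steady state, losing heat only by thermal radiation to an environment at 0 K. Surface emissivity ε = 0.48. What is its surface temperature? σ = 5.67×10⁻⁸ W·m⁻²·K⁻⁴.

T ≈ 278 K

Steady state: internal power = radiated power, P = εσA T⁴.
Radiating area A = 4πr² = 0.1493 m².
T⁴ = P/(εσA) = 24.2/(0.48·5.67×10⁻⁸·0.1493) = 5.956×10⁹ K⁴.
T = (5.956×10⁹)^(1/4).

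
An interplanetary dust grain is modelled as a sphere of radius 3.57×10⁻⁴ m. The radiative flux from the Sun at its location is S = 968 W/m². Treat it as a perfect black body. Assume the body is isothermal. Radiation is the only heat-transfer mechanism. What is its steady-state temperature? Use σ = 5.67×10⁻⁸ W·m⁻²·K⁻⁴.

T ≈ 256 K

At equilibrium, absorbed power = emitted power.
Absorbing cross-section = πr² = 4.004×10⁻⁷ m²; emitting surface = 4πr² = 1.602×10⁻⁶ m² (ratio 4).
S·A_cross = εσ·A_surf·T⁴  ⇒  T⁴ = S/(4σ).
T⁴ = 1.00·968/(4·5.67×10⁻⁸) = 4.268×10⁹ K⁴.
T = (4.268×10⁹)^(1/4).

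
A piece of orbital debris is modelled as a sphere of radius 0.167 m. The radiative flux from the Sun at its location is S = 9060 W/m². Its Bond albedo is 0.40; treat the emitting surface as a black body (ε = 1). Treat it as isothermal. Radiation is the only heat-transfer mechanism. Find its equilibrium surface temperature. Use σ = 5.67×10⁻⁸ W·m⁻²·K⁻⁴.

At equilibrium, absorbed power = emitted power.
Absorbing cross-section = πr² = 0.08762 m²; emitting surface = 4πr² = 0.3505 m² (ratio 4).
(1−a)S·A_cross = εσ·A_surf·T⁴  ⇒  T⁴ = (1−a)S/(4σ).
T⁴ = 0.600·9060/(4·5.67×10⁻⁸) = 2.397×10¹⁰ K⁴.
T = (2.397×10¹⁰)^(1/4).

T ≈ 393 K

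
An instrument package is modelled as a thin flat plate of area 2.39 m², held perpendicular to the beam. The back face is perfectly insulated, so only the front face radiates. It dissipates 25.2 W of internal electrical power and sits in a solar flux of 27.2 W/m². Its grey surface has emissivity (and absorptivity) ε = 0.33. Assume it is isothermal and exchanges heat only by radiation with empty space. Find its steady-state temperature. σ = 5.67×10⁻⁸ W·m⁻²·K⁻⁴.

T ≈ 180 K

At steady state, absorbed solar power + internal power = radiated power.
Absorbed: α·S·A_cross = 0.33·27.2·2.390 = 21.45 W (cross-section A).
Total input = 21.45 + 25.2 = 46.65 W.
Radiated: εσ·A_surf·T⁴ with A_surf = A = 2.390 m².
T⁴ = 46.65/(0.33·5.67×10⁻⁸·2.390) = 1.043×10⁹ K⁴.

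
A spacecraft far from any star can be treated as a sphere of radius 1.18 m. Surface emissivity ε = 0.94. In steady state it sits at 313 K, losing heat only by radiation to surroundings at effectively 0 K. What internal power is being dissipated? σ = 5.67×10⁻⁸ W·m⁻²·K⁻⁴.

P ≈ 8950 W

Steady state: P = εσA T⁴.
A = 4πr² = 17.50 m²; T⁴ = (313)⁴ = 9.598×10⁹ K⁴.
P = 0.94 × 5.67×10⁻⁸ × 17.50 × 9.598×10⁹.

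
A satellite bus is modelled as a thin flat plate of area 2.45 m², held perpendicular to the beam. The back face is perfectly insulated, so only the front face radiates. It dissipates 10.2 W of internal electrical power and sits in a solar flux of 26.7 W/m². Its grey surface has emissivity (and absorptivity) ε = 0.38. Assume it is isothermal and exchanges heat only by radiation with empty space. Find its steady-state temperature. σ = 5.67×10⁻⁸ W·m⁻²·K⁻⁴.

T ≈ 161 K

At steady state, absorbed solar power + internal power = radiated power.
Absorbed: α·S·A_cross = 0.38·26.7·2.450 = 24.86 W (cross-section A).
Total input = 24.86 + 10.2 = 35.06 W.
Radiated: εσ·A_surf·T⁴ with A_surf = A = 2.450 m².
T⁴ = 35.06/(0.38·5.67×10⁻⁸·2.450) = 6.641×10⁸ K⁴.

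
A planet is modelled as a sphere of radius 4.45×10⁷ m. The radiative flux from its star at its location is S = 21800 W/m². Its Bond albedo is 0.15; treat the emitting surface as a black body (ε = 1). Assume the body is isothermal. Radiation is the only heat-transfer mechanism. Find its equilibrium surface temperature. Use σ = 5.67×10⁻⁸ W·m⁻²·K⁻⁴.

T ≈ 535 K

At equilibrium, absorbed power = emitted power.
Absorbing cross-section = πr² = 6.221×10¹⁵ m²; emitting surface = 4πr² = 2.488×10¹⁶ m² (ratio 4).
(1−a)S·A_cross = εσ·A_surf·T⁴  ⇒  T⁴ = (1−a)S/(4σ).
T⁴ = 0.850·21800/(4·5.67×10⁻⁸) = 8.170×10¹⁰ K⁴.
T = (8.170×10¹⁰)^(1/4).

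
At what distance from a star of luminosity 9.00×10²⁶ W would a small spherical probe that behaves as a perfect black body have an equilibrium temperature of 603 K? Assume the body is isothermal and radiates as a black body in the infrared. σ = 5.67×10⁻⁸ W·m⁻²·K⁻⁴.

For an isothermal black-emitting sphere, (1−a)S·πr² = σ·4πr²·T⁴ ⇒ S = 4σT⁴/(1−a).
S = 4·5.67×10⁻⁸·(603)⁴/1.00 = 29990 W/m².
Flux falls as S = L/(4πd²), so d = √(L/(4πS)) = √(9.00×10²⁶/(4π·29990)).

d ≈ 4.89×10¹⁰ m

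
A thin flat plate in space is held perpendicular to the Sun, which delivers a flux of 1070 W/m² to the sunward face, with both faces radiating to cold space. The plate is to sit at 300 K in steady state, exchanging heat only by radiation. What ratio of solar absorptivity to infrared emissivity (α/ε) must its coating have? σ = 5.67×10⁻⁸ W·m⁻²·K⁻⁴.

α/ε ≈ 0.858

Balance: αS·A = εσ·2A·T⁴ ⇒ α/ε = 2σT⁴/S.
α/ε = 2·5.67×10⁻⁸·(300)⁴/1070 = 2·5.67×10⁻⁸·8.100×10⁹/1070.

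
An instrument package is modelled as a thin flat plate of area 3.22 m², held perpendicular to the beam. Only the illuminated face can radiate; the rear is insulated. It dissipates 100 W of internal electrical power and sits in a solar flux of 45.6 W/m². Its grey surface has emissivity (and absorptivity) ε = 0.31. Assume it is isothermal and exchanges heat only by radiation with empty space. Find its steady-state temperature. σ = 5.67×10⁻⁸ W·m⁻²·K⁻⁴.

T ≈ 225 K

At steady state, absorbed solar power + internal power = radiated power.
Absorbed: α·S·A_cross = 0.31·45.6·3.220 = 45.52 W (cross-section A).
Total input = 45.52 + 100 = 145.5 W.
Radiated: εσ·A_surf·T⁴ with A_surf = A = 3.220 m².
T⁴ = 145.5/(0.31·5.67×10⁻⁸·3.220) = 2.571×10⁹ K⁴.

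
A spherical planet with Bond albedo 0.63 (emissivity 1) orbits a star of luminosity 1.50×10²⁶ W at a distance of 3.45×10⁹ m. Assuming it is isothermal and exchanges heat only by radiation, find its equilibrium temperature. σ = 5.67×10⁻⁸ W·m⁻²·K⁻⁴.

T ≈ 1130 K

First find the stellar flux at distance d: S = L/(4πd²) = 1.50×10²⁶/(4π·(3.45×10⁹)²) = 1.003×10⁶ W/m².
For an isothermal sphere, absorbed (1−a)S·πr² = emitted σ·4πr²·T⁴, so T⁴ = (1−a)S/(4σ).
T⁴ = 0.370·1.003×10⁶/(4·5.67×10⁻⁸) = 1.636×10¹² K⁴.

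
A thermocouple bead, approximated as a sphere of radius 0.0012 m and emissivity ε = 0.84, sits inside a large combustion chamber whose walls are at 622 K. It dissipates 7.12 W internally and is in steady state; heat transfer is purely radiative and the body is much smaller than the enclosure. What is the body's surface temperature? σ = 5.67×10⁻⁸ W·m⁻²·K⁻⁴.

T ≈ 1700 K

For a small grey body in a large enclosure, net radiated power = εσA(T⁴ − T_w⁴).
Steady state: P = εσA(T⁴ − T_w⁴) with A = 4πr² = 1.810×10⁻⁵ m².
T⁴ = P/(εσA) + T_w⁴ = 7.12/(0.84·5.67×10⁻⁸·1.810×10⁻⁵) + (622)⁴
    = 8.261×10¹² + 1.497×10¹¹ = 8.411×10¹² K⁴.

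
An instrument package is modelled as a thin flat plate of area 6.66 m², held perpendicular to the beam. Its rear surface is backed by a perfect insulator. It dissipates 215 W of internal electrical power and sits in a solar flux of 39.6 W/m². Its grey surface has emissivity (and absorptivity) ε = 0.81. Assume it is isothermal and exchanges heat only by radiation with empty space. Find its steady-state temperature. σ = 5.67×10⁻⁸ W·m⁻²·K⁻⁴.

T ≈ 193 K

At steady state, absorbed solar power + internal power = radiated power.
Absorbed: α·S·A_cross = 0.81·39.6·6.660 = 213.6 W (cross-section A).
Total input = 213.6 + 215 = 428.6 W.
Radiated: εσ·A_surf·T⁴ with A_surf = A = 6.660 m².
T⁴ = 428.6/(0.81·5.67×10⁻⁸·6.660) = 1.401×10⁹ K⁴.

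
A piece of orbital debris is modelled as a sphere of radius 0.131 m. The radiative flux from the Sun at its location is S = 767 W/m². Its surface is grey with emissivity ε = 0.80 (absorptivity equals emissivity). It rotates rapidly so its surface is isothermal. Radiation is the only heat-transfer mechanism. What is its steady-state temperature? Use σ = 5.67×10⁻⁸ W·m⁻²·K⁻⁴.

At equilibrium, absorbed power = emitted power.
Absorbing cross-section = πr² = 0.05391 m²; emitting surface = 4πr² = 0.2157 m² (ratio 4).
εS·A_cross = εσ·A_surf·T⁴  ⇒  T⁴ = S/(4σ)   (ε cancels).
T⁴ = 767/(4·5.67×10⁻⁸) = 3.382×10⁹ K⁴.
T = (3.382×10⁹)^(1/4).

T ≈ 241 K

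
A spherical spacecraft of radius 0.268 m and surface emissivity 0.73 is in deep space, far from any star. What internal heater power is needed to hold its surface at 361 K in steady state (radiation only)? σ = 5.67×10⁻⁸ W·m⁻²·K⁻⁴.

P = εσ·4πr²·T⁴.
4πr² = 0.9026 m²; T⁴ = 1.698×10¹⁰ K⁴.
P = 0.73·5.67×10⁻⁸·0.9026·1.698×10¹⁰.

P ≈ 634 W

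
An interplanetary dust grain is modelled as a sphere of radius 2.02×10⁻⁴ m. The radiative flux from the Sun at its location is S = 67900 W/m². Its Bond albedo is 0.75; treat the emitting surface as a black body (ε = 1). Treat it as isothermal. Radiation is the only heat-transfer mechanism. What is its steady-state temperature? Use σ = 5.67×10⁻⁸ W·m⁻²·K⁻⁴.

At equilibrium, absorbed power = emitted power.
Absorbing cross-section = πr² = 1.282×10⁻⁷ m²; emitting surface = 4πr² = 5.128×10⁻⁷ m² (ratio 4).
(1−a)S·A_cross = εσ·A_surf·T⁴  ⇒  T⁴ = (1−a)S/(4σ).
T⁴ = 0.250·67900/(4·5.67×10⁻⁸) = 7.485×10¹⁰ K⁴.
T = (7.485×10¹⁰)^(1/4).

T ≈ 523 K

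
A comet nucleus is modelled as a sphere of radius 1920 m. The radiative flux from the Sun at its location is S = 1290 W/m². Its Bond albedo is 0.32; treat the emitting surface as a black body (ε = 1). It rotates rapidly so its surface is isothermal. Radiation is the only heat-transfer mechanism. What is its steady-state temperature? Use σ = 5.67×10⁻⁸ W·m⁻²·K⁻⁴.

T ≈ 249 K

At equilibrium, absorbed power = emitted power.
Absorbing cross-section = πr² = 1.158×10⁷ m²; emitting surface = 4πr² = 4.632×10⁷ m² (ratio 4).
(1−a)S·A_cross = εσ·A_surf·T⁴  ⇒  T⁴ = (1−a)S/(4σ).
T⁴ = 0.680·1290/(4·5.67×10⁻⁸) = 3.868×10⁹ K⁴.
T = (3.868×10⁹)^(1/4).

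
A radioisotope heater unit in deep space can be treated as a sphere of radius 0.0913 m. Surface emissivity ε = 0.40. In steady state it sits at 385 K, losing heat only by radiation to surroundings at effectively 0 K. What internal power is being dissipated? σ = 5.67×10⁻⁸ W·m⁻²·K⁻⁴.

P ≈ 52.2 W

Steady state: P = εσA T⁴.
A = 4πr² = 0.1047 m²; T⁴ = (385)⁴ = 2.197×10¹⁰ K⁴.
P = 0.40 × 5.67×10⁻⁸ × 0.1047 × 2.197×10¹⁰.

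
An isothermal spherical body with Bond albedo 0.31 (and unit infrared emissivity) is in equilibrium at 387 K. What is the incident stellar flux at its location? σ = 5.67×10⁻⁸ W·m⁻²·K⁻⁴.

(1−a)S·πr² = σ·4πr²·T⁴ ⇒ S = 4σT⁴/(1−a).
S = 4·5.67×10⁻⁸·2.243×10¹⁰/0.690.

S ≈ 7370 W/m²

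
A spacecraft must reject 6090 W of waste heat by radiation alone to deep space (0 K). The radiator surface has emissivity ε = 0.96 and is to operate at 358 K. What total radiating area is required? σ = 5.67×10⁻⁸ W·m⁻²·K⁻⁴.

A ≈ 6.81 m²

P = εσA T⁴ ⇒ A = P/(εσT⁴).
T⁴ = 1.643×10¹⁰ K⁴.
A = 6090/(0.96 × 5.67×10⁻⁸ × 1.643×10¹⁰).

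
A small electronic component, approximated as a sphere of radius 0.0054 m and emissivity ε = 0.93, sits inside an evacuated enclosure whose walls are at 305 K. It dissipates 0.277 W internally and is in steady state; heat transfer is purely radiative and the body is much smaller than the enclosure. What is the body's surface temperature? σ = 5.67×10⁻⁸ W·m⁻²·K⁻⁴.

T ≈ 389 K

For a small grey body in a large enclosure, net radiated power = εσA(T⁴ − T_w⁴).
Steady state: P = εσA(T⁴ − T_w⁴) with A = 4πr² = 3.664×10⁻⁴ m².
T⁴ = P/(εσA) + T_w⁴ = 0.277/(0.93·5.67×10⁻⁸·3.664×10⁻⁴) + (305)⁴
    = 1.434×10¹⁰ + 8.654×10⁹ = 2.299×10¹⁰ K⁴.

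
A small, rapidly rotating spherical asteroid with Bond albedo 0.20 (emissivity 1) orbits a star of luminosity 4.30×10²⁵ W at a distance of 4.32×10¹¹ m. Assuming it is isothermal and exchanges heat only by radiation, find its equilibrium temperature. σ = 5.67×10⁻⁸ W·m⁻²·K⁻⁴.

First find the stellar flux at distance d: S = L/(4πd²) = 4.30×10²⁵/(4π·(4.32×10¹¹)²) = 18.34 W/m².
For an isothermal sphere, absorbed (1−a)S·πr² = emitted σ·4πr²·T⁴, so T⁴ = (1−a)S/(4σ).
T⁴ = 0.800·18.34/(4·5.67×10⁻⁸) = 6.468×10⁷ K⁴.

T ≈ 89.7 K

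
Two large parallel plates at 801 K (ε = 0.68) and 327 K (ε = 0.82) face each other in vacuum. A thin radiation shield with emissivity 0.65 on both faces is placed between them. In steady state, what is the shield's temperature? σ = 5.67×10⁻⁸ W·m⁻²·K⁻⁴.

T_s ≈ 667 K

In steady state the net flux on the hot side equals that on the cold side.
σ(T₁⁴−T_s⁴)/D₁ = σ(T_s⁴−T₂⁴)/D₂, with D₁ = 1/ε₁+1/ε_s−1 = 2.009, D₂ = 1/ε_s+1/ε₂−1 = 1.758.
Solve for T_s⁴: T_s⁴ = (D₂·T₁⁴ + D₁·T₂⁴)/(D₁+D₂) = 1.982×10¹¹ K⁴.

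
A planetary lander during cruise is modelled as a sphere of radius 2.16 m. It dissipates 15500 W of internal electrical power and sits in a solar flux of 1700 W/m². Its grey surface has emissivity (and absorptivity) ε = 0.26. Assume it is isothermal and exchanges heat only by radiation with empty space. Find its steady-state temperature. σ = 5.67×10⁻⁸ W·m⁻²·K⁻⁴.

T ≈ 399 K

At steady state, absorbed solar power + internal power = radiated power.
Absorbed: α·S·A_cross = 0.26·1700·14.66 = 6479 W (cross-section πr²).
Total input = 6479 + 15500 = 21980 W.
Radiated: εσ·A_surf·T⁴ with A_surf = 4πr² = 58.63 m².
T⁴ = 21980/(0.26·5.67×10⁻⁸·58.63) = 2.543×10¹⁰ K⁴.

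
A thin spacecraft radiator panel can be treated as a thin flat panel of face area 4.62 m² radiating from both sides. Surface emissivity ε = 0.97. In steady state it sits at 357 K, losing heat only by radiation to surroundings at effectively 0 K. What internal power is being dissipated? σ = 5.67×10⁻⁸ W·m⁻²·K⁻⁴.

Steady state: P = εσA T⁴.
A = 2·4.62 = 9.240 m²; T⁴ = (357)⁴ = 1.624×10¹⁰ K⁴.
P = 0.97 × 5.67×10⁻⁸ × 9.240 × 1.624×10¹⁰.

P ≈ 8250 W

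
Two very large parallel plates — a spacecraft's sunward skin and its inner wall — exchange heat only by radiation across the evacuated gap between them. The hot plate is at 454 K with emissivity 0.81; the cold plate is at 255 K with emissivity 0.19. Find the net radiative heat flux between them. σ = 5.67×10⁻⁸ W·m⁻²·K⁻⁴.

For two infinite grey parallel plates, q = σ(T₁⁴ − T₂⁴)/(1/ε₁ + 1/ε₂ − 1).
T₁⁴ − T₂⁴ = 4.248×10¹⁰ − 4.228×10⁹ = 3.826×10¹⁰ K⁴.
1/ε₁ + 1/ε₂ − 1 = 1.235 + 5.263 − 1 = 5.498.
q = 5.67×10⁻⁸ × 3.826×10¹⁰ / 5.498.

q ≈ 395 W/m²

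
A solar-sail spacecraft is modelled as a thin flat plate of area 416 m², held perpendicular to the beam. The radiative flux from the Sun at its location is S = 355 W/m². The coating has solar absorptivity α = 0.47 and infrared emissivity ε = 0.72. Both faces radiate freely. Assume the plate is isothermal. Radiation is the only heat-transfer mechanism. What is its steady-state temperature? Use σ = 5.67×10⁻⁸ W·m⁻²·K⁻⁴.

T ≈ 213 K

At equilibrium, absorbed power = emitted power.
Absorbing cross-section = A = 416.0 m²; emitting surface = 2A = 832.0 m² (ratio 2).
αS·A_cross = εσ·A_surf·T⁴  ⇒  T⁴ = αS/(ε·2σ).
T⁴ = 0.470·355/(0.72·2·5.67×10⁻⁸) = 2.044×10⁹ K⁴.
T = (2.044×10⁹)^(1/4).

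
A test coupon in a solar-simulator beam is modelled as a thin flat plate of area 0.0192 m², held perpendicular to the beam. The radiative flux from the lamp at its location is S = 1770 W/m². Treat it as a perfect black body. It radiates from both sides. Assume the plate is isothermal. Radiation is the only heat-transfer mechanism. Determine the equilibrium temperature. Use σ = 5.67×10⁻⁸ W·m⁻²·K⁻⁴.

At equilibrium, absorbed power = emitted power.
Absorbing cross-section = A = 0.01920 m²; emitting surface = 2A = 0.03840 m² (ratio 2).
S·A_cross = εσ·A_surf·T⁴  ⇒  T⁴ = S/(2σ).
T⁴ = 1.00·1770/(2·5.67×10⁻⁸) = 1.561×10¹⁰ K⁴.
T = (1.561×10¹⁰)^(1/4).

T ≈ 353 K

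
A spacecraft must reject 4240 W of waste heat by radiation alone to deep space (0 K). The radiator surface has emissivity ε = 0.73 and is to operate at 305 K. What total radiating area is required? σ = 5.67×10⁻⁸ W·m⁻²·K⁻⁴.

P = εσA T⁴ ⇒ A = P/(εσT⁴).
T⁴ = 8.654×10⁹ K⁴.
A = 4240/(0.73 × 5.67×10⁻⁸ × 8.654×10⁹).

A ≈ 11.8 m²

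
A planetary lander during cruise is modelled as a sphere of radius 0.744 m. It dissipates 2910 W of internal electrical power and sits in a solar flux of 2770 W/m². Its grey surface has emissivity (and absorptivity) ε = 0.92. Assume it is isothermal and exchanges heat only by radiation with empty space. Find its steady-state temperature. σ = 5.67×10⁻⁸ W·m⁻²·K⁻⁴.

T ≈ 377 K

At steady state, absorbed solar power + internal power = radiated power.
Absorbed: α·S·A_cross = 0.92·2770·1.739 = 4432 W (cross-section πr²).
Total input = 4432 + 2910 = 7342 W.
Radiated: εσ·A_surf·T⁴ with A_surf = 4πr² = 6.956 m².
T⁴ = 7342/(0.92·5.67×10⁻⁸·6.956) = 2.023×10¹⁰ K⁴.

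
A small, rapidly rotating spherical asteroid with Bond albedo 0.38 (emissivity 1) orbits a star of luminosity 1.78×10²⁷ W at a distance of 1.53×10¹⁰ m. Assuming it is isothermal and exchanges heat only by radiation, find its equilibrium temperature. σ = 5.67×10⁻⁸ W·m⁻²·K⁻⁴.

First find the stellar flux at distance d: S = L/(4πd²) = 1.78×10²⁷/(4π·(1.53×10¹⁰)²) = 6.051×10⁵ W/m².
For an isothermal sphere, absorbed (1−a)S·πr² = emitted σ·4πr²·T⁴, so T⁴ = (1−a)S/(4σ).
T⁴ = 0.620·6.051×10⁵/(4·5.67×10⁻⁸) = 1.654×10¹² K⁴.

T ≈ 1130 K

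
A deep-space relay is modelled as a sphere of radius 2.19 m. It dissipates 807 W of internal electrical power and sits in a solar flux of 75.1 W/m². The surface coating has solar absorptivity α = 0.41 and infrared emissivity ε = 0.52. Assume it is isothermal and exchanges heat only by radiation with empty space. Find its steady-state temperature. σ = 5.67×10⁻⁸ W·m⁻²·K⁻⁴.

At steady state, absorbed solar power + internal power = radiated power.
Absorbed: α·S·A_cross = 0.41·75.1·15.07 = 463.9 W (cross-section πr²).
Total input = 463.9 + 807 = 1271 W.
Radiated: εσ·A_surf·T⁴ with A_surf = 4πr² = 60.27 m².
T⁴ = 1271/(0.52·5.67×10⁻⁸·60.27) = 7.152×10⁸ K⁴.

T ≈ 164 K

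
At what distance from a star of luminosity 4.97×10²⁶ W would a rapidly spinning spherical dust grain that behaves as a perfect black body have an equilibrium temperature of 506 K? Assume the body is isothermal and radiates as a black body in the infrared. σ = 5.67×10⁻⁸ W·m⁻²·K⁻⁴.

d ≈ 5.16×10¹⁰ m

For an isothermal black-emitting sphere, (1−a)S·πr² = σ·4πr²·T⁴ ⇒ S = 4σT⁴/(1−a).
S = 4·5.67×10⁻⁸·(506)⁴/1.00 = 14870 W/m².
Flux falls as S = L/(4πd²), so d = √(L/(4πS)) = √(4.97×10²⁶/(4π·14870)).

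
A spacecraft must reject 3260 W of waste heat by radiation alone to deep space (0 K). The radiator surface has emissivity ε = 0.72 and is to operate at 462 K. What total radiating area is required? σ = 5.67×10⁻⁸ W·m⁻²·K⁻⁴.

A ≈ 1.75 m²

P = εσA T⁴ ⇒ A = P/(εσT⁴).
T⁴ = 4.556×10¹⁰ K⁴.
A = 3260/(0.72 × 5.67×10⁻⁸ × 4.556×10¹⁰).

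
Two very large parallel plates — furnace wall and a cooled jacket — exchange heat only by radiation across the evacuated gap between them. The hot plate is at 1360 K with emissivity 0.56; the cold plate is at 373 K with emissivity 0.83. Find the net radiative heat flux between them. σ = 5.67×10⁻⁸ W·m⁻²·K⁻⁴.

For two infinite grey parallel plates, q = σ(T₁⁴ − T₂⁴)/(1/ε₁ + 1/ε₂ − 1).
T₁⁴ − T₂⁴ = 3.421×10¹² − 1.936×10¹⁰ = 3.402×10¹² K⁴.
1/ε₁ + 1/ε₂ − 1 = 1.786 + 1.205 − 1 = 1.991.
q = 5.67×10⁻⁸ × 3.402×10¹² / 1.991.

q ≈ 96900 W/m²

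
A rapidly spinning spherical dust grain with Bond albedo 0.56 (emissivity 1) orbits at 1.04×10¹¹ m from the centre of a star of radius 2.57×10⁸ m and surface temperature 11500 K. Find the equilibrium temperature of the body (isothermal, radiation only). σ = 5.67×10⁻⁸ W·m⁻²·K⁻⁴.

T ≈ 329 K

The star's surface emits σT_*⁴; at distance d the flux is S = σT_*⁴(R_*/d)².
S = 5.67×10⁻⁸·(11500)⁴·(2.57×10⁸/1.04×10¹¹)² = 6056 W/m².
For an isothermal sphere T⁴ = (1−a)S/(4σ) = 1.175×10¹⁰ K⁴.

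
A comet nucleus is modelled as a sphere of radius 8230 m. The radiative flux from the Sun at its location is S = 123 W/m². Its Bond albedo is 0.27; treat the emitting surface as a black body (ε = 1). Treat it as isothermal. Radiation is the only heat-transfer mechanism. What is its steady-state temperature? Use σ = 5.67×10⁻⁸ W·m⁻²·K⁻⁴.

At equilibrium, absorbed power = emitted power.
Absorbing cross-section = πr² = 2.128×10⁸ m²; emitting surface = 4πr² = 8.512×10⁸ m² (ratio 4).
(1−a)S·A_cross = εσ·A_surf·T⁴  ⇒  T⁴ = (1−a)S/(4σ).
T⁴ = 0.730·123/(4·5.67×10⁻⁸) = 3.959×10⁸ K⁴.
T = (3.959×10⁸)^(1/4).

T ≈ 141 K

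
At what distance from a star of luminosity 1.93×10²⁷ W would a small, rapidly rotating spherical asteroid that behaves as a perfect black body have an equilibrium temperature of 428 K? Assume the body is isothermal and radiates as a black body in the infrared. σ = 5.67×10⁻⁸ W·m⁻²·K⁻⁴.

d ≈ 1.42×10¹¹ m

For an isothermal black-emitting sphere, (1−a)S·πr² = σ·4πr²·T⁴ ⇒ S = 4σT⁴/(1−a).
S = 4·5.67×10⁻⁸·(428)⁴/1.00 = 7611 W/m².
Flux falls as S = L/(4πd²), so d = √(L/(4πS)) = √(1.93×10²⁷/(4π·7611)).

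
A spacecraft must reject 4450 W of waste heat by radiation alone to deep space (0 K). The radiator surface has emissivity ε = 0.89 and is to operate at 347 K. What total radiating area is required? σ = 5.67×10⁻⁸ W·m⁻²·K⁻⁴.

P = εσA T⁴ ⇒ A = P/(εσT⁴).
T⁴ = 1.450×10¹⁰ K⁴.
A = 4450/(0.89 × 5.67×10⁻⁸ × 1.450×10¹⁰).

A ≈ 6.08 m²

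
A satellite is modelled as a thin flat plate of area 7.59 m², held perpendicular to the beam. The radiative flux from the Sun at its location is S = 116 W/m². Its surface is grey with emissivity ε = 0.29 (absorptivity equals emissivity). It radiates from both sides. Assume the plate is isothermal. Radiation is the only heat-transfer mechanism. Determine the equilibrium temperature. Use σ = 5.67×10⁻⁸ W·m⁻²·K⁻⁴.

At equilibrium, absorbed power = emitted power.
Absorbing cross-section = A = 7.590 m²; emitting surface = 2A = 15.18 m² (ratio 2).
εS·A_cross = εσ·A_surf·T⁴  ⇒  T⁴ = S/(2σ)   (ε cancels).
T⁴ = 116/(2·5.67×10⁻⁸) = 1.023×10⁹ K⁴.
T = (1.023×10⁹)^(1/4).

T ≈ 179 K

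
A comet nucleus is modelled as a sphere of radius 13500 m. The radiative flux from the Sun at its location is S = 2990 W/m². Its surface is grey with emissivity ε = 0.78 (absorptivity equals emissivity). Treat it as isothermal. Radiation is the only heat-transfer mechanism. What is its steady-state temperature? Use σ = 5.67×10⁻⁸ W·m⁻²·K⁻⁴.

At equilibrium, absorbed power = emitted power.
Absorbing cross-section = πr² = 5.726×10⁸ m²; emitting surface = 4πr² = 2.290×10⁹ m² (ratio 4).
εS·A_cross = εσ·A_surf·T⁴  ⇒  T⁴ = S/(4σ)   (ε cancels).
T⁴ = 2990/(4·5.67×10⁻⁸) = 1.318×10¹⁰ K⁴.
T = (1.318×10¹⁰)^(1/4).

T ≈ 339 K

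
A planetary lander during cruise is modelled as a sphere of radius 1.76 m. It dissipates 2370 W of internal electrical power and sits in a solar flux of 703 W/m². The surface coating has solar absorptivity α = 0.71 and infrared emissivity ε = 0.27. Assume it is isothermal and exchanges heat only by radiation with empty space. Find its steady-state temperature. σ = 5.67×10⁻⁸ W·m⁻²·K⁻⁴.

At steady state, absorbed solar power + internal power = radiated power.
Absorbed: α·S·A_cross = 0.71·703·9.731 = 4857 W (cross-section πr²).
Total input = 4857 + 2370 = 7227 W.
Radiated: εσ·A_surf·T⁴ with A_surf = 4πr² = 38.93 m².
T⁴ = 7227/(0.27·5.67×10⁻⁸·38.93) = 1.213×10¹⁰ K⁴.

T ≈ 332 K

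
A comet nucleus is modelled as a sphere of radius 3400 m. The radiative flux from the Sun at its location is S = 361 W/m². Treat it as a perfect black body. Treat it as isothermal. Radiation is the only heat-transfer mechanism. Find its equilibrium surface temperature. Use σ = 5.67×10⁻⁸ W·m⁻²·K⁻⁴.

At equilibrium, absorbed power = emitted power.
Absorbing cross-section = πr² = 3.632×10⁷ m²; emitting surface = 4πr² = 1.453×10⁸ m² (ratio 4).
S·A_cross = εσ·A_surf·T⁴  ⇒  T⁴ = S/(4σ).
T⁴ = 1.00·361/(4·5.67×10⁻⁸) = 1.592×10⁹ K⁴.
T = (1.592×10⁹)^(1/4).

T ≈ 200 K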